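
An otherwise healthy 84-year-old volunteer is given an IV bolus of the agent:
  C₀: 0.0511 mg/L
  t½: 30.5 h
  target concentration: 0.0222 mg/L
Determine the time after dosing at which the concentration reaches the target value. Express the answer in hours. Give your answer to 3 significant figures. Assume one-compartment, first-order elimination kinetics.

k = ln2 / t½ = 0.693147 / 30.5 = 0.02273 h⁻¹
t = ln(C₀ / C) / k = ln(0.05110 / 0.0222) / 0.02273
  = ln(2.302) / 0.02273 = 0.8338 / 0.02273 = 36.68 h

36.7 h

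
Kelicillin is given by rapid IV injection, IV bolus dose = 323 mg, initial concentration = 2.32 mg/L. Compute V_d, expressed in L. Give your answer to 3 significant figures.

Vd = Dose / C₀ = 323.0 / 2.32 = 139.2 L

139 L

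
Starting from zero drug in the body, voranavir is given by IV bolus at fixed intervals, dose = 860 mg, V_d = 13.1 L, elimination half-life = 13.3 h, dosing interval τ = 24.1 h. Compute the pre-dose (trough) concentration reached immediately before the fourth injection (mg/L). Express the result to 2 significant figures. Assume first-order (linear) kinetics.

C₀ per dose = Dose / Vd = 860 / 13.1 = 65.65 mg/L
k = ln2 / t½ = 0.693147 / 13.3 = 0.05212 h⁻¹
Fraction remaining after one interval: r = e^(−kτ) = e^(−0.05212 × 24.1) = 0.2848
Before dose 4, 3 doses have been given (aged 1τ, 2τ, 3τ).
C_trough = C₀ × (r + r² + … + r^3) = C₀ × r(1−r^3)/(1−r)
        = 65.65 × 0.2848 × (1 − 0.02310) / (1 − 0.2848) = 25.54 mg/L

26 mg/L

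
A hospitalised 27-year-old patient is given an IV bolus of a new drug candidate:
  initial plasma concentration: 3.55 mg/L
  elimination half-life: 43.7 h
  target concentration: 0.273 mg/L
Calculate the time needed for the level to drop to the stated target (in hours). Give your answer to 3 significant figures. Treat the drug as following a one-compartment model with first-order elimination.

162 h

k = ln2 / t½ = 0.693147 / 43.7 = 0.01586 h⁻¹
t = ln(C₀ / C) / k = ln(3.550 / 0.273) / 0.01586
  = ln(13.00) / 0.01586 = 2.565 / 0.01586 = 161.7 h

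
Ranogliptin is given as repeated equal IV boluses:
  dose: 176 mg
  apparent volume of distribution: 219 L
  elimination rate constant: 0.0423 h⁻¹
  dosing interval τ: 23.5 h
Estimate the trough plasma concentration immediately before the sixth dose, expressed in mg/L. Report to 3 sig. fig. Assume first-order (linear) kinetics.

0.469 mg/L

C₀ per dose = Dose / Vd = 176 / 219 = 0.8037 mg/L
Fraction remaining after one interval: r = e^(−kτ) = e^(−0.04230 × 23.5) = 0.3701
Before dose 6, 5 doses have been given (aged 1τ, 2τ, 3τ, 4τ, 5τ).
C_trough = C₀ × (r + r² + … + r^5) = C₀ × r(1−r^5)/(1−r)
        = 0.8037 × 0.3701 × (1 − 0.006944) / (1 − 0.3701) = 0.4689 mg/L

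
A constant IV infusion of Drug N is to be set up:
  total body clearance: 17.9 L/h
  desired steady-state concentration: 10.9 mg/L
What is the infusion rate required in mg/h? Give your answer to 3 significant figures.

At steady state, infusion rate R₀ = Css × CL = 10.9 × 17.90 = 195.1 mg/h

195 mg/h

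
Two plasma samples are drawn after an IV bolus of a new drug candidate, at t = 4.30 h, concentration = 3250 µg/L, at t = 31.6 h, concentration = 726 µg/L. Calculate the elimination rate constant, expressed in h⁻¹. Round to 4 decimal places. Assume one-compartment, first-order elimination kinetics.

k = ln(C₁/C₂) / (t₂ − t₁) = ln(3250/726) / (31.6 − 4.30)
  = 1.499 / 27.30 = 0.05491 h⁻¹

0.0549 h⁻¹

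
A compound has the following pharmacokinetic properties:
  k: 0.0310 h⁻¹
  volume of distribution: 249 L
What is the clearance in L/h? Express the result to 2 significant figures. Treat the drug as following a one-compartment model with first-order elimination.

CL = k × Vd = 0.0310 × 249 = 7.719 L/h

7.7 L/h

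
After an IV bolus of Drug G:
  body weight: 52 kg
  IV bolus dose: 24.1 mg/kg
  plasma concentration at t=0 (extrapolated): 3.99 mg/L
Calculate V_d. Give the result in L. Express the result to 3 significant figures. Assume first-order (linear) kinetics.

314 L

Dose = 24.1 × 52 = 1253 mg
Vd = Dose / C₀ = 1253 / 3.99 = 314.0 L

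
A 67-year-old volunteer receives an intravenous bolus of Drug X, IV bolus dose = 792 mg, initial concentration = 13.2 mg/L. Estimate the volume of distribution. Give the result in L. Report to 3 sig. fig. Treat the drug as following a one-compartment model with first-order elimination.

60.0 L

Vd = Dose / C₀ = 792.0 / 13.2 = 60.00 L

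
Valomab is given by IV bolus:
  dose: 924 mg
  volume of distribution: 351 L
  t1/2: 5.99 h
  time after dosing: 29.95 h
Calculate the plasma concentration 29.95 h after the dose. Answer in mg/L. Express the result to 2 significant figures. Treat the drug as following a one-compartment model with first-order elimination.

C₀ = Dose / Vd = 924.0 / 351 = 2.632 mg/L
k = ln2 / t½ = 0.693147 / 5.99 = 0.1157 h⁻¹
t / t½ = 29.95 / 5.99 = 5 half-lives
C = C₀ × (1/2)^5 = 2.632 × 0.03125 = 0.08225 mg/L

0.082 mg/L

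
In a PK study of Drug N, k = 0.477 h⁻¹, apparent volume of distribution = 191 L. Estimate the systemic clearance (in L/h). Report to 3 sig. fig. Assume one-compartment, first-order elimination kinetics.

CL = k × Vd = 0.477 × 191 = 91.11 L/h

91.1 L/h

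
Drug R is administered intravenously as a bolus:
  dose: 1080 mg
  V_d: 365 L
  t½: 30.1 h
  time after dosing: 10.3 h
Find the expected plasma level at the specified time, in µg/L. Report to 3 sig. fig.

2330 µg/L

C₀ = Dose / Vd = 1080 / 365 = 2.959 mg/L
k = ln2 / t½ = 0.693147 / 30.1 = 0.02303 h⁻¹
C = C₀ · e^(−k·t) = 2.959 × e^(−0.02303 × 10.3)
  = 2.959 × 0.7888 = 2.334 mg/L
Convert: 2.334 mg/L × 1000 = 2334 µg/L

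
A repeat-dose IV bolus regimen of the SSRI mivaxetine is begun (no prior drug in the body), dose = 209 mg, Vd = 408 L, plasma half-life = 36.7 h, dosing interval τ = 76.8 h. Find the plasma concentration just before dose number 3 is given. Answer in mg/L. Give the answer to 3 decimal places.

0.148 mg/L

C₀ per dose = Dose / Vd = 209 / 408 = 0.5123 mg/L
k = ln2 / t½ = 0.693147 / 36.7 = 0.01889 h⁻¹
Fraction remaining after one interval: r = e^(−kτ) = e^(−0.01889 × 76.8) = 0.2344
Before dose 3, 2 doses have been given (aged 1τ, 2τ).
C_trough = C₀ × (r + r²) = 0.5123 × (0.2344 + 0.05494) = 0.1482 mg/L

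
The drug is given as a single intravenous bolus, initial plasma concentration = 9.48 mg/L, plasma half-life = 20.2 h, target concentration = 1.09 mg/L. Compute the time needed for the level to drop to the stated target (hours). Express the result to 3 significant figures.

63.0 h

k = ln2 / t½ = 0.693147 / 20.2 = 0.03431 h⁻¹
t = ln(C₀ / C) / k = ln(9.480 / 1.09) / 0.03431
  = ln(8.697) / 0.03431 = 2.163 / 0.03431 = 63.04 h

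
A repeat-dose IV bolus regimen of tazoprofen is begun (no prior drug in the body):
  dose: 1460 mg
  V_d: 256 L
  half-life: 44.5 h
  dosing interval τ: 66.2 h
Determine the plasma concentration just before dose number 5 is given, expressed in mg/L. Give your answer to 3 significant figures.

C₀ per dose = Dose / Vd = 1460 / 256 = 5.703 mg/L
k = ln2 / t½ = 0.693147 / 44.5 = 0.01558 h⁻¹
Fraction remaining after one interval: r = e^(−kτ) = e^(−0.01558 × 66.2) = 0.3565
Before dose 5, 4 doses have been given (aged 1τ, 2τ, 3τ, 4τ).
C_trough = C₀ × (r + r² + … + r^4) = C₀ × r(1−r^4)/(1−r)
        = 5.703 × 0.3565 × (1 − 0.01615) / (1 − 0.3565) = 3.108 mg/L

3.11 mg/L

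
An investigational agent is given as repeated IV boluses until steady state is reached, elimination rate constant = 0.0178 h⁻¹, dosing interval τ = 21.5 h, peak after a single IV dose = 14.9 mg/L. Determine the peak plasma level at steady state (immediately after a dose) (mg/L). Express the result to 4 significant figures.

46.86 mg/L

e^(−kτ) = e^(−0.01780 × 21.5) = 0.6820
Accumulation ratio R = 1 / (1 − e^(−kτ)) = 1 / (1 − 0.6820) = 3.145
Steady-state peak = C₀ × R = 14.9 × 3.145 = 46.86 mg/L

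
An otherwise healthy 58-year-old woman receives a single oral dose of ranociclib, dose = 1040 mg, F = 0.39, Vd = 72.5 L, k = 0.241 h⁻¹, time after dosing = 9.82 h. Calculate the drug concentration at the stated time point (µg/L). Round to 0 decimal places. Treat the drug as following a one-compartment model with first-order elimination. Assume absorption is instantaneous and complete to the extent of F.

Amount reaching circulation = F × Dose = 0.39 × 1040 = 405.6 mg
C₀ = F·Dose / Vd = 405.6 / 72.5 = 5.594 mg/L
C = C₀ · e^(−k·t) = 5.594 × e^(−0.2410 × 9.82)
  = 5.594 × 0.09380 = 0.5247 mg/L
Convert: 0.5247 mg/L × 1000 = 524.7 µg/L

525 µg/L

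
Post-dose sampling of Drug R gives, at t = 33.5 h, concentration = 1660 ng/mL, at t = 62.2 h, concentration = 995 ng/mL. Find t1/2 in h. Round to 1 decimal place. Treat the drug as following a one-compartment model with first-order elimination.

38.9 h

k = ln(C₁/C₂) / (t₂ − t₁) = ln(1660/995) / (62.2 − 33.5)
  = 0.5118 / 28.70 = 0.01783 h⁻¹
t½ = ln2 / k = 0.693147 / 0.01783 = 38.88 h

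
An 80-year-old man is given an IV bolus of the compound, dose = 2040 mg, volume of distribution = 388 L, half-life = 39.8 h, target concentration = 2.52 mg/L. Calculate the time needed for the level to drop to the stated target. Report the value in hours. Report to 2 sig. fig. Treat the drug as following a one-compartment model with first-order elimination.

C₀ = Dose / Vd = 2040 / 388 = 5.258 mg/L
k = ln2 / t½ = 0.693147 / 39.8 = 0.01742 h⁻¹
t = ln(C₀ / C) / k = ln(5.258 / 2.52) / 0.01742
  = ln(2.087) / 0.01742 = 0.7357 / 0.01742 = 42.23 h

42 h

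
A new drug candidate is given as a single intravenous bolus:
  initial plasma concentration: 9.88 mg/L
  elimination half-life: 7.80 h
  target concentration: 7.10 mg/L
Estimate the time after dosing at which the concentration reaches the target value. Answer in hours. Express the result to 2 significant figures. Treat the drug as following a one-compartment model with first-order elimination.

k = ln2 / t½ = 0.693147 / 7.80 = 0.08887 h⁻¹
t = ln(C₀ / C) / k = ln(9.880 / 7.10) / 0.08887
  = ln(1.392) / 0.08887 = 0.3307 / 0.08887 = 3.721 h

3.7 h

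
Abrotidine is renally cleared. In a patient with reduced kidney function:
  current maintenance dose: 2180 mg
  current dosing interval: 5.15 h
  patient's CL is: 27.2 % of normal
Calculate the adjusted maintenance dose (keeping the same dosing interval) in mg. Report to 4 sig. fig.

To keep the same average steady-state level, dosing rate must scale with clearance.
CL ratio = 27.2 / 100 = 0.2720
New dose (same interval) = 2180 × 0.2720 = 593.0 mg

593.0 mg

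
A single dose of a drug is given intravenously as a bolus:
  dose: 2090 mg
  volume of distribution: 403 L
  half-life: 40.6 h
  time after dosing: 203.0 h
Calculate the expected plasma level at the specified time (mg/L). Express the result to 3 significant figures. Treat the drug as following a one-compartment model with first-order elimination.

C₀ = Dose / Vd = 2090 / 403 = 5.186 mg/L
k = ln2 / t½ = 0.693147 / 40.6 = 0.01707 h⁻¹
t / t½ = 203.0 / 40.6 = 5 half-lives
C = C₀ × (1/2)^5 = 5.186 × 0.03125 = 0.1621 mg/L

0.162 mg/L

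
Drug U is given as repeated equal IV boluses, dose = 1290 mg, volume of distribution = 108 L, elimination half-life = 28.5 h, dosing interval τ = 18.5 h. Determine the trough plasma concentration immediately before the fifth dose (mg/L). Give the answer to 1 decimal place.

C₀ per dose = Dose / Vd = 1290 / 108 = 11.94 mg/L
k = ln2 / t½ = 0.693147 / 28.5 = 0.02432 h⁻¹
Fraction remaining after one interval: r = e^(−kτ) = e^(−0.02432 × 18.5) = 0.6377
Before dose 5, 4 doses have been given (aged 1τ, 2τ, 3τ, 4τ).
C_trough = C₀ × (r + r² + … + r^4) = C₀ × r(1−r^4)/(1−r)
        = 11.94 × 0.6377 × (1 − 0.1654) / (1 − 0.6377) = 17.54 mg/L

17.5 mg/L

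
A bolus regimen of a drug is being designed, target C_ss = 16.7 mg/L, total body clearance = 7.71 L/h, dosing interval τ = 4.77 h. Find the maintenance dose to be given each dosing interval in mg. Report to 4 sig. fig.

614.2 mg

At steady state, Dose/τ = Css × CL.
Dose = Css × CL × τ = 16.7 × 7.710 × 4.77 = 614.2 mg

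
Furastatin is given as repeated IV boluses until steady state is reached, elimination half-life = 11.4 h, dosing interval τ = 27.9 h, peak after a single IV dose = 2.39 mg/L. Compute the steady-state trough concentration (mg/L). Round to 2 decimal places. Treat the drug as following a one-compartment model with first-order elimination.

0.54 mg/L

k = ln2 / t½ = 0.693147 / 11.4 = 0.06080 h⁻¹
e^(−kτ) = e^(−0.06080 × 27.9) = 0.1834
Accumulation ratio R = 1 / (1 − e^(−kτ)) = 1 / (1 − 0.1834) = 1.225
Steady-state trough = C₀ × R × e^(−kτ) = 2.39 × 1.225 × 0.1834 = 0.5369 mg/L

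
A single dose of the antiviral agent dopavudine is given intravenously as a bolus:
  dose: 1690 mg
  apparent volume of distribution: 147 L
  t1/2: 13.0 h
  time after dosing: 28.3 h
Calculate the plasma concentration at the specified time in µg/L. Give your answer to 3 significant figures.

C₀ = Dose / Vd = 1690 / 147 = 11.50 mg/L
k = ln2 / t½ = 0.693147 / 13.0 = 0.05332 h⁻¹
C = C₀ · e^(−k·t) = 11.50 × e^(−0.05332 × 28.3)
  = 11.50 × 0.2211 = 2.543 mg/L
Convert: 2.543 mg/L × 1000 = 2543 µg/L

2540 µg/L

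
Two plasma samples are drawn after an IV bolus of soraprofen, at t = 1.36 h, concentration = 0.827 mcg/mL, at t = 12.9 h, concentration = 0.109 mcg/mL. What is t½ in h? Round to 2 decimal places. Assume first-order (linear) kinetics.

3.95 h

k = ln(C₁/C₂) / (t₂ − t₁) = ln(0.827/0.109) / (12.9 − 1.36)
  = 2.026 / 11.54 = 0.1756 h⁻¹
t½ = ln2 / k = 0.693147 / 0.1756 = 3.947 h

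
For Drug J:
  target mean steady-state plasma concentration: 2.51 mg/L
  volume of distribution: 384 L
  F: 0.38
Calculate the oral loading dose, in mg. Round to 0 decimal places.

2536 mg

LD = Css × Vd / F = 2.51 × 384 / 0.38 = 2536 mg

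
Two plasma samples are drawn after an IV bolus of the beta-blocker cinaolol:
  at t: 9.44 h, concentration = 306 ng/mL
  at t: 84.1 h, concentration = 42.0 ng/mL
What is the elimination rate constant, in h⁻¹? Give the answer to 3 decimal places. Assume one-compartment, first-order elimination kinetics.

0.027 h⁻¹

k = ln(C₁/C₂) / (t₂ − t₁) = ln(306/42.0) / (84.1 − 9.44)
  = 1.986 / 74.66 = 0.02660 h⁻¹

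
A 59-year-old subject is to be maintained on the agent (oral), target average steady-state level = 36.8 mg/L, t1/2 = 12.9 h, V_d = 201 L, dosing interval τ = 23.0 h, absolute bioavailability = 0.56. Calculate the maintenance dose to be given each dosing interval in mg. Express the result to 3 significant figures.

k = ln2 / t½ = 0.693147 / 12.9 = 0.05373 h⁻¹
CL = k × Vd = 0.05373 × 201 = 10.80 L/h
At steady state, F × (Dose/τ) = Css × CL.
Dose = Css × CL × τ / F = 36.8 × 10.80 × 23.0 / 0.56 = 16320 mg

16300 mg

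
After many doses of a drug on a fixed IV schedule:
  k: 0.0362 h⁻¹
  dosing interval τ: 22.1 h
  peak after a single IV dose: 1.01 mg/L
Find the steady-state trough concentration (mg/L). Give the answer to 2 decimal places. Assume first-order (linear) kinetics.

0.82 mg/L

e^(−kτ) = e^(−0.03620 × 22.1) = 0.4493
Accumulation ratio R = 1 / (1 − e^(−kτ)) = 1 / (1 − 0.4493) = 1.816
Steady-state trough = C₀ × R × e^(−kτ) = 1.01 × 1.816 × 0.4493 = 0.8241 mg/L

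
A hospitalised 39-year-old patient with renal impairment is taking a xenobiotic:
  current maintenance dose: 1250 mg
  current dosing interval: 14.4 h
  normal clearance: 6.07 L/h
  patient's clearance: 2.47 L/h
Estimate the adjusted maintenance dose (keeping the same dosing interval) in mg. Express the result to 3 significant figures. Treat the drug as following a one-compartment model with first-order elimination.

To keep the same average steady-state level, dosing rate must scale with clearance.
CL ratio = 2.47 / 6.07 = 0.4069
New dose (same interval) = 1250 × 0.4069 = 508.6 mg

509 mg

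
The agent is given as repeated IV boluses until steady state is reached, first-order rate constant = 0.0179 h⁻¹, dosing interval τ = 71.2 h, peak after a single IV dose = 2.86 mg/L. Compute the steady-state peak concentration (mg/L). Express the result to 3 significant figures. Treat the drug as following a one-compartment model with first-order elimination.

3.97 mg/L

e^(−kτ) = e^(−0.01790 × 71.2) = 0.2796
Accumulation ratio R = 1 / (1 − e^(−kτ)) = 1 / (1 − 0.2796) = 1.388
Steady-state peak = C₀ × R = 2.86 × 1.388 = 3.970 mg/L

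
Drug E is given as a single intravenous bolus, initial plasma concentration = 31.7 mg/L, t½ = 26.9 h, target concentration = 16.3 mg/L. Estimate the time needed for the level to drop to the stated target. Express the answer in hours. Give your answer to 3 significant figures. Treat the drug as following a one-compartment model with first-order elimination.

k = ln2 / t½ = 0.693147 / 26.9 = 0.02577 h⁻¹
t = ln(C₀ / C) / k = ln(31.70 / 16.3) / 0.02577
  = ln(1.945) / 0.02577 = 0.6653 / 0.02577 = 25.82 h

25.8 h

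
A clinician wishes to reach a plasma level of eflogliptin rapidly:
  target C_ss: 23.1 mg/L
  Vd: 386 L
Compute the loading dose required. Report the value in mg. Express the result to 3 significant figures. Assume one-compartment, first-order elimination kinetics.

8920 mg

LD = Css × Vd = 23.1 × 386 = 8917 mg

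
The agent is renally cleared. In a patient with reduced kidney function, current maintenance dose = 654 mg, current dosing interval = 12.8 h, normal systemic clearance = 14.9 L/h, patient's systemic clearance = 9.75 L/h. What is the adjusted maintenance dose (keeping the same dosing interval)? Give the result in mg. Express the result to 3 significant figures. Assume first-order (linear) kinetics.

To keep the same average steady-state level, dosing rate must scale with clearance.
CL ratio = 9.75 / 14.9 = 0.6544
New dose (same interval) = 654 × 0.6544 = 428.0 mg

428 mg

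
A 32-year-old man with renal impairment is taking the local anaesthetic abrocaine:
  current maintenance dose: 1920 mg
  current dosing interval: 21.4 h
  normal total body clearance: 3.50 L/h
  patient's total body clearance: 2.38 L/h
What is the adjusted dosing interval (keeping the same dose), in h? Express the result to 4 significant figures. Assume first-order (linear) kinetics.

31.47 h

To keep the same average steady-state level, dosing rate must scale with clearance.
CL ratio = 2.38 / 3.50 = 0.6800
New interval (same dose) = 21.4 / 0.6800 = 31.47 h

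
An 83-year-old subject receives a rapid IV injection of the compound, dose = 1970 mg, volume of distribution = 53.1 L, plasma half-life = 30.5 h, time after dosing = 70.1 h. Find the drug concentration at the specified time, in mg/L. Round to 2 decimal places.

C₀ = Dose / Vd = 1970 / 53.1 = 37.10 mg/L
k = ln2 / t½ = 0.693147 / 30.5 = 0.02273 h⁻¹
C = C₀ · e^(−k·t) = 37.10 × e^(−0.02273 × 70.1)
  = 37.10 × 0.2032 = 7.539 mg/L

7.54 mg/L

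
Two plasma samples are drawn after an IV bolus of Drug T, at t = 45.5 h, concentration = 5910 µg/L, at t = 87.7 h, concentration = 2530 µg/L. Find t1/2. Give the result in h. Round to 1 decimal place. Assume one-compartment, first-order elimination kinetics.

34.5 h

k = ln(C₁/C₂) / (t₂ − t₁) = ln(5910/2530) / (87.7 − 45.5)
  = 0.8484 / 42.20 = 0.02010 h⁻¹
t½ = ln2 / k = 0.693147 / 0.02010 = 34.48 h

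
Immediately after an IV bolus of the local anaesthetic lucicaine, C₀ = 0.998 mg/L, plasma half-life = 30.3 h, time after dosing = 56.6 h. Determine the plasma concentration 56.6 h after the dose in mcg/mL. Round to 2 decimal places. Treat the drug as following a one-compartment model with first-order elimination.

k = ln2 / t½ = 0.693147 / 30.3 = 0.02288 h⁻¹
C = C₀ · e^(−k·t) = 0.9980 × e^(−0.02288 × 56.6)
  = 0.9980 × 0.2739 = 0.2734 mg/L
(0.2734 mg/L = 0.2734 mcg/mL)

0.27 mcg/mL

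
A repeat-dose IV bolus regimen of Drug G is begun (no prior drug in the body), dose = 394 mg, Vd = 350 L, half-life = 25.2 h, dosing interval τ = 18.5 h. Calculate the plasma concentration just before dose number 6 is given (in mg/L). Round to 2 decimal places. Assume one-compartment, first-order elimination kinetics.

C₀ per dose = Dose / Vd = 394 / 350 = 1.126 mg/L
k = ln2 / t½ = 0.693147 / 25.2 = 0.02751 h⁻¹
Fraction remaining after one interval: r = e^(−kτ) = e^(−0.02751 × 18.5) = 0.6011
Before dose 6, 5 doses have been given (aged 1τ, 2τ, 3τ, 4τ, 5τ).
C_trough = C₀ × (r + r² + … + r^5) = C₀ × r(1−r^5)/(1−r)
        = 1.126 × 0.6011 × (1 − 0.07848) / (1 − 0.6011) = 1.564 mg/L

1.56 mg/L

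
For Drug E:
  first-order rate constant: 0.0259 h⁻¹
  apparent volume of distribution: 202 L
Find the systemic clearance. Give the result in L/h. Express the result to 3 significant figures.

5.23 L/h

CL = k × Vd = 0.0259 × 202 = 5.232 L/h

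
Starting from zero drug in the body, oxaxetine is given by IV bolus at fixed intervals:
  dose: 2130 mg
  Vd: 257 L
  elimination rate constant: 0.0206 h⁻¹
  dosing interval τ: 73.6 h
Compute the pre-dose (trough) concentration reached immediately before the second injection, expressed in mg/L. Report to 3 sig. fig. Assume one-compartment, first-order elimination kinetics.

C₀ per dose = Dose / Vd = 2130 / 257 = 8.288 mg/L
Fraction remaining after one interval: r = e^(−kτ) = e^(−0.02060 × 73.6) = 0.2196
Before dose 2, 1 dose has been given (aged 1τ).
C_trough = C₀ × r = 8.288 × 0.2196 = 1.820 mg/L

1.82 mg/L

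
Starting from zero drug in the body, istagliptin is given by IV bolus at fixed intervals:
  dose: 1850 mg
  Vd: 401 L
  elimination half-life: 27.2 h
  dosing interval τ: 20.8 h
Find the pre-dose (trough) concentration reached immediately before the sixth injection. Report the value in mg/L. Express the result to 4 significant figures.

C₀ per dose = Dose / Vd = 1850 / 401 = 4.613 mg/L
k = ln2 / t½ = 0.693147 / 27.2 = 0.02548 h⁻¹
Fraction remaining after one interval: r = e^(−kτ) = e^(−0.02548 × 20.8) = 0.5886
Before dose 6, 5 doses have been given (aged 1τ, 2τ, 3τ, 4τ, 5τ).
C_trough = C₀ × (r + r² + … + r^5) = C₀ × r(1−r^5)/(1−r)
        = 4.613 × 0.5886 × (1 − 0.07065) / (1 − 0.5886) = 6.134 mg/L

6.134 mg/L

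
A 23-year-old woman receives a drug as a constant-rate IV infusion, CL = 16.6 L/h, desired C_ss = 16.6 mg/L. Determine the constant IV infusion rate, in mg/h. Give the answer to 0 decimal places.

276 mg/h

At steady state, infusion rate R₀ = Css × CL = 16.6 × 16.60 = 275.6 mg/h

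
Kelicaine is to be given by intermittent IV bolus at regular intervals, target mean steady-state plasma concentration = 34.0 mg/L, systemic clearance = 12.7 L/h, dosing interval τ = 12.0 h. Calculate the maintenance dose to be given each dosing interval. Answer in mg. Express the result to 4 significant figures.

5182 mg

At steady state, Dose/τ = Css × CL.
Dose = Css × CL × τ = 34.0 × 12.70 × 12.0 = 5182 mg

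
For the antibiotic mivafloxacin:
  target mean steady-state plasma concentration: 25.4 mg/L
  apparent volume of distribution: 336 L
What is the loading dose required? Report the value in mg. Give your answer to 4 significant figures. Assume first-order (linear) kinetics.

LD = Css × Vd = 25.4 × 336 = 8534 mg

8534 mg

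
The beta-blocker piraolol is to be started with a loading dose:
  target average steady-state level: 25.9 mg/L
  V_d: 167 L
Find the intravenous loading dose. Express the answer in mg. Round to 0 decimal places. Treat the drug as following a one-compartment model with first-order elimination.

4325 mg

LD = Css × Vd = 25.9 × 167 = 4325 mg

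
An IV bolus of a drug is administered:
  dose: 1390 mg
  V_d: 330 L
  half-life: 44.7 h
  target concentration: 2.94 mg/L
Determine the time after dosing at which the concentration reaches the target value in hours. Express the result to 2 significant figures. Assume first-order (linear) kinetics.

C₀ = Dose / Vd = 1390 / 330 = 4.212 mg/L
k = ln2 / t½ = 0.693147 / 44.7 = 0.01551 h⁻¹
t = ln(C₀ / C) / k = ln(4.212 / 2.94) / 0.01551
  = ln(1.433) / 0.01551 = 0.3598 / 0.01551 = 23.20 h

23 h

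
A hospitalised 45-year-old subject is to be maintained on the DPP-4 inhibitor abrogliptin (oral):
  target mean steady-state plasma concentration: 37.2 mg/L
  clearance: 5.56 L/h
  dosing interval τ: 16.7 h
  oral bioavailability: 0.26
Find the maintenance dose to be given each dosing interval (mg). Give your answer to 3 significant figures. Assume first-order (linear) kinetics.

At steady state, F × (Dose/τ) = Css × CL.
Dose = Css × CL × τ / F = 37.2 × 5.560 × 16.7 / 0.26 = 13280 mg

13300 mg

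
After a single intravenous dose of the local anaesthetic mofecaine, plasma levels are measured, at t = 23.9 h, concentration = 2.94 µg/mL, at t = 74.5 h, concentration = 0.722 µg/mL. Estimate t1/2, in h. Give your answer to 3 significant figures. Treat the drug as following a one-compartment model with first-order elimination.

k = ln(C₁/C₂) / (t₂ − t₁) = ln(2.94/0.722) / (74.5 − 23.9)
  = 1.404 / 50.60 = 0.02775 h⁻¹
t½ = ln2 / k = 0.693147 / 0.02775 = 24.98 h

25.0 h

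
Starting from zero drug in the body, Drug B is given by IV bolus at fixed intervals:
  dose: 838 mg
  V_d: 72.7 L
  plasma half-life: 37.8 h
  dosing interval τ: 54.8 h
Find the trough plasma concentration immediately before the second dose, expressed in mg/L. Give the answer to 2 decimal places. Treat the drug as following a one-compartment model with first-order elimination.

C₀ per dose = Dose / Vd = 838 / 72.7 = 11.53 mg/L
k = ln2 / t½ = 0.693147 / 37.8 = 0.01834 h⁻¹
Fraction remaining after one interval: r = e^(−kτ) = e^(−0.01834 × 54.8) = 0.3660
Before dose 2, 1 dose has been given (aged 1τ).
C_trough = C₀ × r = 11.53 × 0.3660 = 4.220 mg/L

4.22 mg/L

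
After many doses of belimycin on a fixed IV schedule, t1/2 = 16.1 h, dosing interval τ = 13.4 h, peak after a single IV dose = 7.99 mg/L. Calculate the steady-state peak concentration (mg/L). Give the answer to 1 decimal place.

18.2 mg/L

k = ln2 / t½ = 0.693147 / 16.1 = 0.04305 h⁻¹
e^(−kτ) = e^(−0.04305 × 13.4) = 0.5617
Accumulation ratio R = 1 / (1 − e^(−kτ)) = 1 / (1 − 0.5617) = 2.282
Steady-state peak = C₀ × R = 7.99 × 2.282 = 18.23 mg/L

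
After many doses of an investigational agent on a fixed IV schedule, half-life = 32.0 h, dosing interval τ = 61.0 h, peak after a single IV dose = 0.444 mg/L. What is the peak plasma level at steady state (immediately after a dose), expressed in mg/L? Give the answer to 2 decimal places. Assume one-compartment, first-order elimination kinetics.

k = ln2 / t½ = 0.693147 / 32.0 = 0.02166 h⁻¹
e^(−kτ) = e^(−0.02166 × 61.0) = 0.2668
Accumulation ratio R = 1 / (1 − e^(−kτ)) = 1 / (1 − 0.2668) = 1.364
Steady-state peak = C₀ × R = 0.444 × 1.364 = 0.6056 mg/L

0.61 mg/L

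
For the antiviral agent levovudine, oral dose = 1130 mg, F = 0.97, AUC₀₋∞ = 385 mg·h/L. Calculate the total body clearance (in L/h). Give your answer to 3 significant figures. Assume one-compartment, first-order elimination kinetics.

CL = F·Dose / AUC = 0.97 × 1130 / 385 = 2.847 L/h

2.85 L/h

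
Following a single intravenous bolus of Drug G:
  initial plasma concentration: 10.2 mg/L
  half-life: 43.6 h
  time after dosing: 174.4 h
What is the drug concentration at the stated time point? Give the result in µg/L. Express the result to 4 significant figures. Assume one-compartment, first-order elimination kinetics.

k = ln2 / t½ = 0.693147 / 43.6 = 0.01590 h⁻¹
t / t½ = 174.4 / 43.6 = 4 half-lives
C = C₀ × (1/2)^4 = 10.20 × 0.06250 = 0.6375 mg/L
Convert: 0.6375 mg/L × 1000 = 637.5 µg/L

637.5 µg/L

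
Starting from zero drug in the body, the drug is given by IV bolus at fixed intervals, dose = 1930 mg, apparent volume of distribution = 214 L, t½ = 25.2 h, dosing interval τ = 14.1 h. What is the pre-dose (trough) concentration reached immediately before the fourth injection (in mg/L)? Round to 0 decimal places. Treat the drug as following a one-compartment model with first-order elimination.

13 mg/L

C₀ per dose = Dose / Vd = 1930 / 214 = 9.019 mg/L
k = ln2 / t½ = 0.693147 / 25.2 = 0.02751 h⁻¹
Fraction remaining after one interval: r = e^(−kτ) = e^(−0.02751 × 14.1) = 0.6785
Before dose 4, 3 doses have been given (aged 1τ, 2τ, 3τ).
C_trough = C₀ × (r + r² + … + r^3) = C₀ × r(1−r^3)/(1−r)
        = 9.019 × 0.6785 × (1 − 0.3124) / (1 − 0.6785) = 13.09 mg/L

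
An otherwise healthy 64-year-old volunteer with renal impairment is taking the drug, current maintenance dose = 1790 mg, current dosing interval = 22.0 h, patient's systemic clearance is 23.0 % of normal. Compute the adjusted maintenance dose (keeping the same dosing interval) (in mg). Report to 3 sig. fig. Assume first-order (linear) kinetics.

412 mg

To keep the same average steady-state level, dosing rate must scale with clearance.
CL ratio = 23.0 / 100 = 0.2300
New dose (same interval) = 1790 × 0.2300 = 411.7 mg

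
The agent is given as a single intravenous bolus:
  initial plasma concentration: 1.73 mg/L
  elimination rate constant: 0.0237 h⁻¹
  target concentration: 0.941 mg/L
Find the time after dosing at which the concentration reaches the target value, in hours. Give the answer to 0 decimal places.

t = ln(C₀ / C) / k = ln(1.730 / 0.941) / 0.02370
  = ln(1.838) / 0.02370 = 0.6087 / 0.02370 = 25.68 h

26 h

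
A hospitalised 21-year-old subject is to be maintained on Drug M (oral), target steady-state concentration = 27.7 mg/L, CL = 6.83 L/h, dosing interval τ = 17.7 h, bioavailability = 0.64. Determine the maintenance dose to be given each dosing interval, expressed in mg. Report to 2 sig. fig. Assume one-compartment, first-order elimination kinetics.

At steady state, F × (Dose/τ) = Css × CL.
Dose = Css × CL × τ / F = 27.7 × 6.830 × 17.7 / 0.64 = 5232 mg

5200 mg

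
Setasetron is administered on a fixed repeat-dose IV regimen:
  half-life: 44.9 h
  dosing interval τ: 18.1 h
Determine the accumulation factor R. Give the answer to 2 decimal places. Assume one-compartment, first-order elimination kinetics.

4.10

k = ln2 / t½ = 0.693147 / 44.9 = 0.01544 h⁻¹
e^(−kτ) = e^(−0.01544 × 18.1) = 0.7562
Accumulation ratio R = 1 / (1 − e^(−kτ)) = 1 / (1 − 0.7562) = 4.102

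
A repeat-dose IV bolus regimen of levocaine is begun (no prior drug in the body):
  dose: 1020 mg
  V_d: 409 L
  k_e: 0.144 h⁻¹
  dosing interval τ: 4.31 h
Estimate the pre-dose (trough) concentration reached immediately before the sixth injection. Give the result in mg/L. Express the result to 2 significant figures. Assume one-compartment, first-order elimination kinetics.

2.8 mg/L

C₀ per dose = Dose / Vd = 1020 / 409 = 2.494 mg/L
Fraction remaining after one interval: r = e^(−kτ) = e^(−0.1440 × 4.31) = 0.5376
Before dose 6, 5 doses have been given (aged 1τ, 2τ, 3τ, 4τ, 5τ).
C_trough = C₀ × (r + r² + … + r^5) = C₀ × r(1−r^5)/(1−r)
        = 2.494 × 0.5376 × (1 − 0.04491) / (1 − 0.5376) = 2.769 mg/L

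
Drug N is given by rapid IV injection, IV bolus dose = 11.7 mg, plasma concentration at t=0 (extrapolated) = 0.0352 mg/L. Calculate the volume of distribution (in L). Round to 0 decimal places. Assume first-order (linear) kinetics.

Vd = Dose / C₀ = 11.70 / 0.0352 = 332.4 L

332 L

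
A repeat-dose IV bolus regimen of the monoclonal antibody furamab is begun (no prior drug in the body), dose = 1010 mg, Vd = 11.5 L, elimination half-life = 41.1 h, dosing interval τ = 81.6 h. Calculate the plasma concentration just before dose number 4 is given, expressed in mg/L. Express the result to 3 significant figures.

C₀ per dose = Dose / Vd = 1010 / 11.5 = 87.83 mg/L
k = ln2 / t½ = 0.693147 / 41.1 = 0.01686 h⁻¹
Fraction remaining after one interval: r = e^(−kτ) = e^(−0.01686 × 81.6) = 0.2526
Before dose 4, 3 doses have been given (aged 1τ, 2τ, 3τ).
C_trough = C₀ × (r + r² + … + r^3) = C₀ × r(1−r^3)/(1−r)
        = 87.83 × 0.2526 × (1 − 0.01612) / (1 − 0.2526) = 29.21 mg/L

29.2 mg/L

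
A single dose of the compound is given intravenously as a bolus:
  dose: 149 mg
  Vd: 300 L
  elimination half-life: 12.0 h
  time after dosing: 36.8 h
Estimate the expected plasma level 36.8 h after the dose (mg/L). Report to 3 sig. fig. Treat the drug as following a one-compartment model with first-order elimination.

0.0593 mg/L

C₀ = Dose / Vd = 149.0 / 300 = 0.4967 mg/L
k = ln2 / t½ = 0.693147 / 12.0 = 0.05776 h⁻¹
C = C₀ · e^(−k·t) = 0.4967 × e^(−0.05776 × 36.8)
  = 0.4967 × 0.1194 = 0.05931 mg/L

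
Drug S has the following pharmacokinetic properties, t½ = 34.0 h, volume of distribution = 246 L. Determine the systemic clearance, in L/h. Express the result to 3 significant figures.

k = ln2 / t½ = 0.693147 / 34.0 = 0.02039 h⁻¹
CL = k × Vd = 0.02039 × 246 = 5.016 L/h

5.02 L/h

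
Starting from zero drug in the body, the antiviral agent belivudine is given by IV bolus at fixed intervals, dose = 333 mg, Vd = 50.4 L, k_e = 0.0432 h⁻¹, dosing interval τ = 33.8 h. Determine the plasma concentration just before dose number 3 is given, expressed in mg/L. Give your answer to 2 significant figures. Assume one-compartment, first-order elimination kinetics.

1.9 mg/L

C₀ per dose = Dose / Vd = 333 / 50.4 = 6.607 mg/L
Fraction remaining after one interval: r = e^(−kτ) = e^(−0.04320 × 33.8) = 0.2322
Before dose 3, 2 doses have been given (aged 1τ, 2τ).
C_trough = C₀ × (r + r²) = 6.607 × (0.2322 + 0.05392) = 1.890 mg/L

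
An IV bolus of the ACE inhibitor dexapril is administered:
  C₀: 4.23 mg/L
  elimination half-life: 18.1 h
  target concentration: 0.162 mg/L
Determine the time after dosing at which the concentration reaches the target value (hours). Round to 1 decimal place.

85.2 h

k = ln2 / t½ = 0.693147 / 18.1 = 0.03830 h⁻¹
t = ln(C₀ / C) / k = ln(4.230 / 0.162) / 0.03830
  = ln(26.11) / 0.03830 = 3.262 / 0.03830 = 85.17 h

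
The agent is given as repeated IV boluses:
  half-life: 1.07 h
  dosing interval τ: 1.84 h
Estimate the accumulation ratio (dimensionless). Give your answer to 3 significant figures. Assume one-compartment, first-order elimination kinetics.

1.44

k = ln2 / t½ = 0.693147 / 1.07 = 0.6478 h⁻¹
e^(−kτ) = e^(−0.6478 × 1.84) = 0.3036
Accumulation ratio R = 1 / (1 − e^(−kτ)) = 1 / (1 − 0.3036) = 1.436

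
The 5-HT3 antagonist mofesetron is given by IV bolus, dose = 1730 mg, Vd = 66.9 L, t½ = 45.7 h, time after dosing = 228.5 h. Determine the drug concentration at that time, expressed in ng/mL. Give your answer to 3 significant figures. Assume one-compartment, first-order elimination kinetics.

C₀ = Dose / Vd = 1730 / 66.9 = 25.86 mg/L
k = ln2 / t½ = 0.693147 / 45.7 = 0.01517 h⁻¹
t / t½ = 228.5 / 45.7 = 5 half-lives
C = C₀ × (1/2)^5 = 25.86 × 0.03125 = 0.8081 mg/L
Convert: 0.8081 mg/L × 1000 = 808.1 ng/mL

808 ng/mL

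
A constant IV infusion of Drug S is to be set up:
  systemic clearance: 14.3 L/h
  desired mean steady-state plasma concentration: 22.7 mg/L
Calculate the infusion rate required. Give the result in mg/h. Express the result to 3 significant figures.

At steady state, infusion rate R₀ = Css × CL = 22.7 × 14.30 = 324.6 mg/h

325 mg/h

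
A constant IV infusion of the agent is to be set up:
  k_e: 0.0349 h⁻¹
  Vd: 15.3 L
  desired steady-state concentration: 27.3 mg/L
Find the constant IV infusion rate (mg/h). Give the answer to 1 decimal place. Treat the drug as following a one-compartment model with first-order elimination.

CL = k × Vd = 0.03490 × 15.3 = 0.5340 L/h
At steady state, infusion rate R₀ = Css × CL = 27.3 × 0.5340 = 14.58 mg/h

14.6 mg/h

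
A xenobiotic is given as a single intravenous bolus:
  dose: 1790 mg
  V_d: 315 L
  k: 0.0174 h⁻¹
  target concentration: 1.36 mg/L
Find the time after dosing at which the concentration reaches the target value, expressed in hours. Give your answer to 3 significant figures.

C₀ = Dose / Vd = 1790 / 315 = 5.683 mg/L
t = ln(C₀ / C) / k = ln(5.683 / 1.36) / 0.01740
  = ln(4.179) / 0.01740 = 1.430 / 0.01740 = 82.18 h

82.2 h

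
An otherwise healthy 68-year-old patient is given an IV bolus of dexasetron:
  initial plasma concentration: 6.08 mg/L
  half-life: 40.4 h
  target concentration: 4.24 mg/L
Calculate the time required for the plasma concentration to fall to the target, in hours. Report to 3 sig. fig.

21.0 h

k = ln2 / t½ = 0.693147 / 40.4 = 0.01716 h⁻¹
t = ln(C₀ / C) / k = ln(6.080 / 4.24) / 0.01716
  = ln(1.434) / 0.01716 = 0.3605 / 0.01716 = 21.01 h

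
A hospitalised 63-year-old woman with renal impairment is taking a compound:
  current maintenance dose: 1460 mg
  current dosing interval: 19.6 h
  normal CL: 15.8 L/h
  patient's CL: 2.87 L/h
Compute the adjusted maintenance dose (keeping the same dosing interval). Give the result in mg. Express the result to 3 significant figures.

To keep the same average steady-state level, dosing rate must scale with clearance.
CL ratio = 2.87 / 15.8 = 0.1816
New dose (same interval) = 1460 × 0.1816 = 265.1 mg

265 mg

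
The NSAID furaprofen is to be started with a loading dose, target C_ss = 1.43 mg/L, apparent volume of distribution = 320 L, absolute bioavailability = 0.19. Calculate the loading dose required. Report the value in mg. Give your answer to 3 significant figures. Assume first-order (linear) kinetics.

2410 mg

LD = Css × Vd / F = 1.43 × 320 / 0.19 = 2408 mg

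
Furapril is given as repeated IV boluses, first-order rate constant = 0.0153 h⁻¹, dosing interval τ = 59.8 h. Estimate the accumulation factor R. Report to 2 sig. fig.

e^(−kτ) = e^(−0.01530 × 59.8) = 0.4005
Accumulation ratio R = 1 / (1 − e^(−kτ)) = 1 / (1 − 0.4005) = 1.668

1.7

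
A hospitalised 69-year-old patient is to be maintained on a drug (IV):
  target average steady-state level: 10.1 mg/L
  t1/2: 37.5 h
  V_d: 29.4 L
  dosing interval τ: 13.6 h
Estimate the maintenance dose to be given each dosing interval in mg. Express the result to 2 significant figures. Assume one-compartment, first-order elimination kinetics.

75 mg

k = ln2 / t½ = 0.693147 / 37.5 = 0.01848 h⁻¹
CL = k × Vd = 0.01848 × 29.4 = 0.5433 L/h
At steady state, Dose/τ = Css × CL.
Dose = Css × CL × τ = 10.1 × 0.5433 × 13.6 = 74.63 mg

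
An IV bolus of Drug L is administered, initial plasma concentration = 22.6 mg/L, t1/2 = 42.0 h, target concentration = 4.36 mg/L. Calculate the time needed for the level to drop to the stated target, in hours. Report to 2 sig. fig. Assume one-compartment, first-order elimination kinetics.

k = ln2 / t½ = 0.693147 / 42.0 = 0.01650 h⁻¹
t = ln(C₀ / C) / k = ln(22.60 / 4.36) / 0.01650
  = ln(5.183) / 0.01650 = 1.645 / 0.01650 = 99.70 h

100 h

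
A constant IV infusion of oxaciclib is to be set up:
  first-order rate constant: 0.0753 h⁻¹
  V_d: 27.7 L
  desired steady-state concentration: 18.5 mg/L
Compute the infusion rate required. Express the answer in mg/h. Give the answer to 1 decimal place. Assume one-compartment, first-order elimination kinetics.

38.6 mg/h

CL = k × Vd = 0.07530 × 27.7 = 2.086 L/h
At steady state, infusion rate R₀ = Css × CL = 18.5 × 2.086 = 38.59 mg/h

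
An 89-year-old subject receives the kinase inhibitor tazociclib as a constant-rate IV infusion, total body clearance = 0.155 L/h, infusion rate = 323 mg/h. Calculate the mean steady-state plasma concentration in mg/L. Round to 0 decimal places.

2084 mg/L

At steady state Css = R₀ / CL = 323 / 0.1550 = 2084 mg/L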